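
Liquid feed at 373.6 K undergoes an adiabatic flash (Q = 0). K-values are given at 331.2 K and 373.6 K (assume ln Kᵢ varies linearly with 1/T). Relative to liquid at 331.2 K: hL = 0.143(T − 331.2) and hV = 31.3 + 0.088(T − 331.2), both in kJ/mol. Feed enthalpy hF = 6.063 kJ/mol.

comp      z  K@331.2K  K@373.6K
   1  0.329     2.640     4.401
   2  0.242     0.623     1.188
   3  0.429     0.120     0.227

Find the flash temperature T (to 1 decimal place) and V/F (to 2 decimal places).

T = 340.1 K, V/F = 0.16

Adiabatic flash: solve Rachford–Rice at each trial T, then check hF = ψ·hV(T) + (1−ψ)·hL(T).
  T = 331.2 K: K = (2.640, 0.623, 0.120), RR gives ψ = 0.059, H_out = 1.859 kJ/mol
  T = 373.6 K: K = (4.401, 1.188, 0.227), RR gives ψ = 0.430, H_out = 18.514 kJ/mol
  T = 352.4 K: K = (3.461, 0.877, 0.168), RR gives ψ = 0.266, H_out = 11.059 kJ/mol
  T = 341.8 K: K = (3.036, 0.743, 0.143), RR gives ψ = 0.172, H_out = 6.792 kJ/mol
  T = 336.5 K: K = (2.834, 0.681, 0.131), RR gives ψ = 0.118, H_out = 4.432 kJ/mol
  T = 339.1 K: K = (2.932, 0.711, 0.137), RR gives ψ = 0.145, H_out = 5.613 kJ/mol
  T = 340.5 K: K = (2.986, 0.728, 0.140), RR gives ψ = 0.159, H_out = 6.230 kJ/mol
Linear interpolation between T = 339.1 (H_out = 5.613) and T = 340.5 (H_out = 6.230) on hF = 6.063 gives T ≈ 340.1 K, at which ψ = 0.16.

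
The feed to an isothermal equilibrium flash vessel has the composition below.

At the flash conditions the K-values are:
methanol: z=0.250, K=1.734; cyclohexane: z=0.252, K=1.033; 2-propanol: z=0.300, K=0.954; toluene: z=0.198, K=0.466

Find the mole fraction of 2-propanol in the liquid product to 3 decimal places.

x_2-propanol = 0.306

Material balance + equilibrium reduce to Σ zᵢ(Kᵢ−1)/(1+ψ(Kᵢ−1)) = 0.
Feasibility: ΣzᵢKᵢ = 1.072, Σzᵢ/Kᵢ = 1.127 — both > 1, two phases present.
Newton–Raphson from ψ = 0.5:
  ψ = 0.500: g = -0.0160, g' = -0.178 → ψ = 0.410
  ψ = 0.410: g = -0.0003, g' = -0.173 → ψ = 0.409
Converged at ψ = 0.409.
Compositions from xᵢ = zᵢ/(1+ψ(Kᵢ−1)), yᵢ = Kᵢxᵢ:
  methanol: x = 0.192, y = 0.333
  cyclohexane: x = 0.249, y = 0.257
  2-propanol: x = 0.306, y = 0.292
  toluene: x = 0.253, y = 0.118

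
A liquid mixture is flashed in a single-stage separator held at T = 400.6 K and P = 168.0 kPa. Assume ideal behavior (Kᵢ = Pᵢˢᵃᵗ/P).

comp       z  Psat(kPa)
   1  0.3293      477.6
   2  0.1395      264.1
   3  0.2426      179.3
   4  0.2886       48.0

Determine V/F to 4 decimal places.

V/F = 0.6035

Raoult's law: Kᵢ = Pᵢˢᵃᵗ/P = Pᵢˢᵃᵗ/168.0.
  K_1 = 477.6/168.0 = 2.842857, K_2 = 264.1/168.0 = 1.572024, K_3 = 179.3/168.0 = 1.067262, K_4 = 48.0/168.0 = 0.285714
Iterate (Newton) starting at V/F = 0.31:
  V/F = 0.3100: g = 0.20521, g' = -0.7299 → V/F = 0.5912
  V/F = 0.5912: g = 0.00896, g' = -0.7238 → V/F = 0.6035
Converged at V/F = 0.6035.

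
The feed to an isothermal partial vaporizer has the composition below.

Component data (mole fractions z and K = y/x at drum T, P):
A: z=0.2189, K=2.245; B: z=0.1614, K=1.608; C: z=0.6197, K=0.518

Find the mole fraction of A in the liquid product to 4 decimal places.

x_A = 0.1855

Rachford–Rice: g(V/F) = Σ zᵢ(Kᵢ−1)/(1+V/F(Kᵢ−1)) = 0.
Feasibility: ΣzᵢKᵢ = 1.0720, Σzᵢ/Kᵢ = 1.3942 — both > 1, two phases present.
Newton–Raphson from V/F = 0.5:
  V/F = 0.5000: g = -0.15031, g' = -0.4139 → V/F = 0.1368
  V/F = 0.1368: g = 0.00367, g' = -0.4636 → V/F = 0.1447
  V/F = 0.1447: g = 0.00001, g' = -0.4604 → V/F = 0.1448
Converged at V/F = 0.1448.
Compositions from xᵢ = zᵢ/(1+V/F(Kᵢ−1)), yᵢ = Kᵢxᵢ:
  A: x = 0.1855, y = 0.4164
  B: x = 0.1483, y = 0.2385
  C: x = 0.6662, y = 0.3451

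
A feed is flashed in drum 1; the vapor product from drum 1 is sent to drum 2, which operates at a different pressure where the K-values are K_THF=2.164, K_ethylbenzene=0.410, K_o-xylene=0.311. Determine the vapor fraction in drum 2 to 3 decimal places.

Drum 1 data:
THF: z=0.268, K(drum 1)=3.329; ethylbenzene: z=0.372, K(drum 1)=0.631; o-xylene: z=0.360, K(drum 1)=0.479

V/F (drum 2) = 0.443

Drum 1:
Material balance + equilibrium reduce to Σ zᵢ(Kᵢ−1)/(1+ψ₁(Kᵢ−1)) = 0.
g(0) = ΣzᵢKᵢ − 1 = 0.299 and g(1) = 1 − Σzᵢ/Kᵢ = -0.422, so a root lies in (0, 1).
Newton–Raphson from ψ₁ = 0.5:
  ψ₁ = 0.500: g = -0.1336, g' = -0.565 → ψ₁ = 0.264
  ψ₁ = 0.264: g = 0.0172, g' = -0.752 → ψ₁ = 0.287
Converged at ψ₁ = 0.287.
Drum-1 compositions:
  THF: x = 0.161, y = 0.535
  ethylbenzene: x = 0.416, y = 0.263
  o-xylene: x = 0.423, y = 0.203
Drum-2 feed = drum-1 vapor: z₂ = (0.5347, 0.2625, 0.2028).
Drum 2:
Material balance + equilibrium reduce to Σ zᵢ(Kᵢ−1)/(1+ψ₂(Kᵢ−1)) = 0.
g(0) = ΣzᵢKᵢ − 1 = 0.328 and g(1) = 1 − Σzᵢ/Kᵢ = -0.539, so a root lies in (0, 1).
Iterate (Newton) starting at ψ₂ = 0.5:
  ψ₂ = 0.500: g = -0.0394, g' = -0.697 → ψ₂ = 0.443
Converged at ψ₂ = 0.443.
  THF: x = 0.353, y = 0.764
  ethylbenzene: x = 0.355, y = 0.146
  o-xylene: x = 0.292, y = 0.091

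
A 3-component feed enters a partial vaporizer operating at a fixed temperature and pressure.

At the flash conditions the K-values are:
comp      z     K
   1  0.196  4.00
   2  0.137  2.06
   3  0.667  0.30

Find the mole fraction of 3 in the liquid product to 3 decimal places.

x_3 = 0.749

Newton iteration, β⁰ = 0.59:
  β = 0.590: g = -0.4938, g' = -1.237 → β = 0.191
  β = 0.191: g = -0.0440, g' = -1.255 → β = 0.156
  β = 0.156: g = 0.0015, g' = -1.345 → β = 0.157
Converged at β = 0.157.
Compositions from xᵢ = zᵢ/(1+β(Kᵢ−1)), yᵢ = Kᵢxᵢ:
  1: x = 0.133, y = 0.533
  2: x = 0.117, y = 0.242
  3: x = 0.749, y = 0.225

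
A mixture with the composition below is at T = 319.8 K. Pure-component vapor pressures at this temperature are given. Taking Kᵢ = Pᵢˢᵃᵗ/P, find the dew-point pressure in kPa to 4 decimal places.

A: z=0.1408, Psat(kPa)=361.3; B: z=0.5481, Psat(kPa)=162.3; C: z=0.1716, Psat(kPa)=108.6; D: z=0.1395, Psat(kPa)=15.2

Pdew = 68.8491 kPa

At the dew point ψ → 1, so Σzᵢ/Kᵢ = 1 with Kᵢ = Pᵢˢᵃᵗ/P ⇒ 1/P = Σzᵢ/Pᵢˢᵃᵗ.
1/P = 0.1408/361.3 + 0.5481/162.3 + 0.1716/108.6 + 0.1395/15.2 = 0.0145245 ⇒ P = 68.8491 kPa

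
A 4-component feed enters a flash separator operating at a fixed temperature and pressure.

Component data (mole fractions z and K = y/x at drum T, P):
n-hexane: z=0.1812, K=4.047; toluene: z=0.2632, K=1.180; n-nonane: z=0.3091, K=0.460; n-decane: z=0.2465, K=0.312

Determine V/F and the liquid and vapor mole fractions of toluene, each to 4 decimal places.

Material balance + equilibrium reduce to Σ zᵢ(Kᵢ−1)/(1+V/F(Kᵢ−1)) = 0.
Feasibility: ΣzᵢKᵢ = 1.2630, Σzᵢ/Kᵢ = 1.7298 — both > 1, two phases present.
Newton–Raphson from V/F = 0.5:
  V/F = 0.5000: g = -0.22492, g' = -0.7116 → V/F = 0.1839
  V/F = 0.1839: g = 0.02019, g' = -0.9629 → V/F = 0.2049
  V/F = 0.2049: g = 0.00049, g' = -0.9176 → V/F = 0.2054
Converged at V/F = 0.2054.
Compositions from xᵢ = zᵢ/(1+V/F(Kᵢ−1)), yᵢ = Kᵢxᵢ:
  n-hexane: x = 0.1114, y = 0.4510
  toluene: x = 0.2538, y = 0.2995
  n-nonane: x = 0.3477, y = 0.1599
  n-decane: x = 0.2871, y = 0.0896

V/F = 0.2054, x_toluene = 0.2538, y_toluene = 0.2995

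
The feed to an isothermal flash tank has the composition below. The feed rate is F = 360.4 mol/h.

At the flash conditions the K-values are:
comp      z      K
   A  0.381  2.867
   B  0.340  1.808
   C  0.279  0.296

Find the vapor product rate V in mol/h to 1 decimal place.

V = 289.2 mol/h

Let ψ = V/F and solve Σ zᵢ(Kᵢ−1)/(1+ψ(Kᵢ−1)) = 0.
g(0) = ΣzᵢKᵢ − 1 = 0.790 and g(1) = 1 − Σzᵢ/Kᵢ = -0.264, so a root lies in (0, 1).
Newton iteration, ψ⁰ = 0.5:
  ψ = 0.500: g = 0.2605, g' = -0.797 → ψ = 0.827
  ψ = 0.827: g = -0.0255, g' = -1.077 → ψ = 0.803
  ψ = 0.803: g = -0.0006, g' = -1.026 → ψ = 0.802
Converged at ψ = 0.802.
Then V = ψ·F = 0.8024·360.4 = 289.2 mol/h and L = F − V = 71.2 mol/h.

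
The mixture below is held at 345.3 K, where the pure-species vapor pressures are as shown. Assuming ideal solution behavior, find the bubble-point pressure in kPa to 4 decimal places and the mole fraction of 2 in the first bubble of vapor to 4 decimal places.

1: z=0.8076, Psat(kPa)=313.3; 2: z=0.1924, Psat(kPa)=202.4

At the bubble point ψ → 0, so ΣzᵢKᵢ = 1 with Kᵢ = Pᵢˢᵃᵗ/P ⇒ P = ΣzᵢPᵢˢᵃᵗ.
P = 0.8076·313.3 + 0.1924·202.4 = 291.9628 kPa
yᵢ = zᵢPᵢˢᵃᵗ/P ⇒ y_2 = 0.1924·202.4/291.9628 = 0.1334

Pbub = 291.9628 kPa, y_2 = 0.1334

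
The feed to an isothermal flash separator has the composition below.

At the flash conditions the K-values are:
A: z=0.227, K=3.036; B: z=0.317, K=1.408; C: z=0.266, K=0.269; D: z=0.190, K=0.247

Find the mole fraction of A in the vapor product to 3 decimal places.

y_A = 0.450

Let β = V/F and solve Σ zᵢ(Kᵢ−1)/(1+β(Kᵢ−1)) = 0.
Check two-phase: ΣzᵢKᵢ = 1.254 > 1 and Σzᵢ/Kᵢ = 2.058 > 1, so g(0) = 0.254 > 0 and g(1) = -1.058 < 0.
Newton–Raphson from β = 0.5:
  β = 0.500: g = -0.1995, g' = -0.898 → β = 0.278
  β = 0.278: g = -0.0135, g' = -0.823 → β = 0.261
Converged at β = 0.261.
Compositions from xᵢ = zᵢ/(1+β(Kᵢ−1)), yᵢ = Kᵢxᵢ:
  A: x = 0.148, y = 0.450
  B: x = 0.286, y = 0.403
  C: x = 0.329, y = 0.088
  D: x = 0.237, y = 0.058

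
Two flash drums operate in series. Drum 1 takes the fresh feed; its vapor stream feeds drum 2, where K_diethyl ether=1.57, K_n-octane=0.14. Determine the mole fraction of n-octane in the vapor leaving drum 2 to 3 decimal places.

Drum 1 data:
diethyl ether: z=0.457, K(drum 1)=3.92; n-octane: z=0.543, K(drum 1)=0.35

Drum 1:
Rachford–Rice: g(ψ₁) = Σ zᵢ(Kᵢ−1)/(1+ψ₁(Kᵢ−1)) = 0.
g(0) = ΣzᵢKᵢ − 1 = 0.981 and g(1) = 1 − Σzᵢ/Kᵢ = -0.668, so a root lies in (0, 1).
Binary case is linear: z₁(K₁−1)(1+ψ₁(K₂−1)) + z₂(K₂−1)(1+ψ₁(K₁−1)) = 0
⇒ ψ₁ = [z₁(K₁−1)+z₂(K₂−1)] / [−(K₁−1)(K₂−1)] = 0.9815/1.8980 = 0.517
Drum-1 compositions:
  diethyl ether: x = 0.182, y = 0.714
  n-octane: x = 0.818, y = 0.286
Drum-2 feed = drum-1 vapor: z₂ = (0.7137, 0.2863).
Drum 2:
Let ψ₂ = V/F and solve Σ zᵢ(Kᵢ−1)/(1+ψ₂(Kᵢ−1)) = 0.
Feasibility: ΣzᵢKᵢ = 1.161, Σzᵢ/Kᵢ = 2.499 — both > 1, two phases present.
Binary case is linear: z₁(K₁−1)(1+ψ₂(K₂−1)) + z₂(K₂−1)(1+ψ₂(K₁−1)) = 0
⇒ ψ₂ = [z₁(K₁−1)+z₂(K₂−1)] / [−(K₁−1)(K₂−1)] = 0.1606/0.4902 = 0.328
  diethyl ether: x = 0.601, y = 0.944
  n-octane: x = 0.399, y = 0.056

y_n-octane (drum 2) = 0.056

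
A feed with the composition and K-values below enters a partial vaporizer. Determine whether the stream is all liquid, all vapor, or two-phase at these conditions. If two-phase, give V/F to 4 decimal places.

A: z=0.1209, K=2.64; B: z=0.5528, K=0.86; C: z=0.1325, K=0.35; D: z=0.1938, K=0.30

all liquid

ΣzᵢKᵢ = 0.8991; Σzᵢ/Kᵢ = 1.7132.
Since ΣzᵢKᵢ < 1 the mixture is below its bubble point — single liquid phase.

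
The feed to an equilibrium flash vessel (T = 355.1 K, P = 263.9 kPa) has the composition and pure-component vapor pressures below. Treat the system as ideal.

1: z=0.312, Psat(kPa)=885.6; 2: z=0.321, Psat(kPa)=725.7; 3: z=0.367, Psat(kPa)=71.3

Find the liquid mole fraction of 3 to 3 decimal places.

x_3 = 0.735

Raoult's law: Kᵢ = Pᵢˢᵃᵗ/P = Pᵢˢᵃᵗ/263.9.
  K_1 = 885.6/263.9 = 3.35582, K_2 = 725.7/263.9 = 2.74991, K_3 = 71.3/263.9 = 0.27018
Material balance + equilibrium reduce to Σ zᵢ(Kᵢ−1)/(1+V/F(Kᵢ−1)) = 0.
Check two-phase: ΣzᵢKᵢ = 2.029 > 1 and Σzᵢ/Kᵢ = 1.568 > 1, so g(0) = 1.029 > 0 and g(1) = -0.568 < 0.
Newton–Raphson from V/F = 0.46:
  V/F = 0.460: g = 0.2607, g' = -1.144 → V/F = 0.688
  V/F = 0.688: g = -0.0027, g' = -1.243 → V/F = 0.686
Converged at V/F = 0.686.
Compositions from xᵢ = zᵢ/(1+V/F(Kᵢ−1)), yᵢ = Kᵢxᵢ:
  1: x = 0.119, y = 0.400
  2: x = 0.146, y = 0.401
  3: x = 0.735, y = 0.199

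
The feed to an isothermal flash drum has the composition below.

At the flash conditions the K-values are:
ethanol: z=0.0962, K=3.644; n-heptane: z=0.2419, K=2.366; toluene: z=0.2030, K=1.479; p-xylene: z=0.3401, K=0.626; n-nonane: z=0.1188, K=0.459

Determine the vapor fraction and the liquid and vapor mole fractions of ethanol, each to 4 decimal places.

Let ψ = V/F and solve Σ zᵢ(Kᵢ−1)/(1+ψ(Kᵢ−1)) = 0.
g(0) = ΣzᵢKᵢ − 1 = 0.4906 and g(1) = 1 − Σzᵢ/Kᵢ = -0.0680, so a root lies in (0, 1).
Iterate (Newton) starting at ψ = 0.34:
  ψ = 0.3400: g = 0.21872, g' = -0.5461 → ψ = 0.7405
  ψ = 0.7405: g = 0.03888, g' = -0.4016 → ψ = 0.8374
  ψ = 0.8374: g = -0.00002, g' = -0.4041 → ψ = 0.8373
Converged at ψ = 0.8373.
Compositions from xᵢ = zᵢ/(1+ψ(Kᵢ−1)), yᵢ = Kᵢxᵢ:
  ethanol: x = 0.0299, y = 0.1091
  n-heptane: x = 0.1128, y = 0.2670
  toluene: x = 0.1449, y = 0.2143
  p-xylene: x = 0.4952, y = 0.3100
  n-nonane: x = 0.2172, y = 0.0997

ψ = 0.8373, x_ethanol = 0.0299, y_ethanol = 0.1091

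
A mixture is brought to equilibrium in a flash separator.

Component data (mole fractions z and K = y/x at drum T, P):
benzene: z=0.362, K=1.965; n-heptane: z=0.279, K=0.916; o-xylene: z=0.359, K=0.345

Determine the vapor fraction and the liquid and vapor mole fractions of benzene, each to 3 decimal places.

ψ = 0.196, x_benzene = 0.304, y_benzene = 0.598

Let ψ = V/F and solve Σ zᵢ(Kᵢ−1)/(1+ψ(Kᵢ−1)) = 0.
Feasibility: ΣzᵢKᵢ = 1.091, Σzᵢ/Kᵢ = 1.529 — both > 1, two phases present.
Newton iteration, ψ⁰ = 0.5:
  ψ = 0.500: g = -0.1385, g' = -0.496 → ψ = 0.221
  ψ = 0.221: g = -0.0108, g' = -0.442 → ψ = 0.196
Converged at ψ = 0.196.
Compositions from xᵢ = zᵢ/(1+ψ(Kᵢ−1)), yᵢ = Kᵢxᵢ:
  benzene: x = 0.304, y = 0.598
  n-heptane: x = 0.284, y = 0.260
  o-xylene: x = 0.412, y = 0.142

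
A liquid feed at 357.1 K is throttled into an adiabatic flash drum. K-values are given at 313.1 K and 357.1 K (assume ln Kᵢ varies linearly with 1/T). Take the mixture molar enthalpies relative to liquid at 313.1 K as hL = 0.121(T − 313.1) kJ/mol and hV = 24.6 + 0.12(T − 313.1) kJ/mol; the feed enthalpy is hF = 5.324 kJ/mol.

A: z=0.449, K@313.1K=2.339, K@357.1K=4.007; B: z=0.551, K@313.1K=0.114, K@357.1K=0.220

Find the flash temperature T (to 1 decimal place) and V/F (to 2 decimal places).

Adiabatic flash: solve Rachford–Rice at each trial T, then check hF = ψ·hV(T) + (1−ψ)·hL(T).
  T = 313.1 K: K = (2.339, 0.114), RR gives ψ = 0.095, H_out = 2.344 kJ/mol
  T = 357.1 K: K = (4.007, 0.220), RR gives ψ = 0.392, H_out = 14.960 kJ/mol
  T = 335.1 K: K = (3.116, 0.162), RR gives ψ = 0.275, H_out = 9.428 kJ/mol
  T = 324.1 K: K = (2.713, 0.137), RR gives ψ = 0.198, H_out = 6.209 kJ/mol
  T = 318.6 K: K = (2.522, 0.125), RR gives ψ = 0.151, H_out = 4.384 kJ/mol
  T = 321.4 K: K = (2.618, 0.131), RR gives ψ = 0.176, H_out = 5.335 kJ/mol
  T = 320.0 K: K = (2.570, 0.128), RR gives ψ = 0.164, H_out = 4.866 kJ/mol
Linear interpolation between T = 320.0 (H_out = 4.866) and T = 321.4 (H_out = 5.335) on hF = 5.324 gives T ≈ 321.4 K, at which ψ = 0.18.

T = 321.4 K, V/F = 0.18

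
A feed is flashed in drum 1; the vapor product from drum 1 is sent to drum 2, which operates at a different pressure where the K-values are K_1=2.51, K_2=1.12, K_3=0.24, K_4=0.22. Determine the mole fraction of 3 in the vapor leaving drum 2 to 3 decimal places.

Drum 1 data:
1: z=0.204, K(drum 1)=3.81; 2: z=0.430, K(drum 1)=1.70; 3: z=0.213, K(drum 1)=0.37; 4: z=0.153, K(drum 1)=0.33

y_3 (drum 2) = 0.053

Drum 1:
Rachford–Rice: g(ψ₁) = Σ zᵢ(Kᵢ−1)/(1+ψ₁(Kᵢ−1)) = 0.
Feasibility: ΣzᵢKᵢ = 1.638, Σzᵢ/Kᵢ = 1.346 — both > 1, two phases present.
Newton iteration, ψ₁⁰ = 0.34:
  ψ₁ = 0.340: g = 0.2328, g' = -0.811 → ψ₁ = 0.627
  ψ₁ = 0.627: g = 0.0181, g' = -0.748 → ψ₁ = 0.651
Converged at ψ₁ = 0.651.
Drum-1 compositions:
  1: x = 0.072, y = 0.275
  2: x = 0.295, y = 0.502
  3: x = 0.361, y = 0.134
  4: x = 0.271, y = 0.090
Drum-2 feed = drum-1 vapor: z₂ = (0.2747, 0.5021, 0.1336, 0.0896).
Drum 2:
Rachford–Rice: g(ψ₂) = Σ zᵢ(Kᵢ−1)/(1+ψ₂(Kᵢ−1)) = 0.
Check two-phase: ΣzᵢKᵢ = 1.304 > 1 and Σzᵢ/Kᵢ = 1.522 > 1, so g(0) = 0.304 > 0 and g(1) = -0.522 < 0.
Iterate (Newton) starting at ψ₂ = 0.43:
  ψ₂ = 0.430: g = 0.0528, g' = -0.530 → ψ₂ = 0.530
  ψ₂ = 0.530: g = -0.0019, g' = -0.574 → ψ₂ = 0.526
Converged at ψ₂ = 0.526.
  1: x = 0.153, y = 0.384
  2: x = 0.472, y = 0.529
  3: x = 0.223, y = 0.053
  4: x = 0.152, y = 0.033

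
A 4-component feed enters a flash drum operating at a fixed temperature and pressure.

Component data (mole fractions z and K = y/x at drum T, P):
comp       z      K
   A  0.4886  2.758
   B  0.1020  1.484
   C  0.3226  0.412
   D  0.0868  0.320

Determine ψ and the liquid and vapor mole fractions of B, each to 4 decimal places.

Rachford–Rice: g(ψ) = Σ zᵢ(Kᵢ−1)/(1+ψ(Kᵢ−1)) = 0.
Check two-phase: ΣzᵢKᵢ = 1.6596 > 1 and Σzᵢ/Kᵢ = 1.3002 > 1, so g(0) = 0.6596 > 0 and g(1) = -0.3002 < 0.
Newton iteration, ψ⁰ = 0.5:
  ψ = 0.5000: g = 0.13877, g' = -0.7591 → ψ = 0.6828
  ψ = 0.6828: g = 0.00035, g' = -0.7766 → ψ = 0.6833
Converged at ψ = 0.6833.
Compositions from xᵢ = zᵢ/(1+ψ(Kᵢ−1)), yᵢ = Kᵢxᵢ:
  A: x = 0.2220, y = 0.6122
  B: x = 0.0767, y = 0.1138
  C: x = 0.5392, y = 0.2222
  D: x = 0.1621, y = 0.0519

ψ = 0.6833, x_B = 0.0767, y_B = 0.1138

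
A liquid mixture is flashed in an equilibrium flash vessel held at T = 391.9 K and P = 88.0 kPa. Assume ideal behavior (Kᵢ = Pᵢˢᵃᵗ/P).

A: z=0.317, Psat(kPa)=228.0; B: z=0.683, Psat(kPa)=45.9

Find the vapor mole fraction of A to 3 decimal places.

y_A = 0.599

Raoult's law: Kᵢ = Pᵢˢᵃᵗ/P = Pᵢˢᵃᵗ/88.0.
  K_A = 228.0/88.0 = 2.59091, K_B = 45.9/88.0 = 0.52159
Let ψ = V/F and solve Σ zᵢ(Kᵢ−1)/(1+ψ(Kᵢ−1)) = 0.
Feasibility: ΣzᵢKᵢ = 1.178, Σzᵢ/Kᵢ = 1.432 — both > 1, two phases present.
Binary case is linear: z₁(K₁−1)(1+ψ(K₂−1)) + z₂(K₂−1)(1+ψ(K₁−1)) = 0
⇒ ψ = [z₁(K₁−1)+z₂(K₂−1)] / [−(K₁−1)(K₂−1)] = 0.1776/0.7611 = 0.233
Compositions from xᵢ = zᵢ/(1+ψ(Kᵢ−1)), yᵢ = Kᵢxᵢ:
  A: x = 0.231, y = 0.599
  B: x = 0.769, y = 0.401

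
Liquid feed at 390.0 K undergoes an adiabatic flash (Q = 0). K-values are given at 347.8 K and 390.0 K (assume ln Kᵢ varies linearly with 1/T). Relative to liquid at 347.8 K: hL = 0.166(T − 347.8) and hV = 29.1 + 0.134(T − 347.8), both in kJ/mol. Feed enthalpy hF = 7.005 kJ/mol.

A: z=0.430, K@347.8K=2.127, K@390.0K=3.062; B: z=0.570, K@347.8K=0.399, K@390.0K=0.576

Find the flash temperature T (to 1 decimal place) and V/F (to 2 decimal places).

T = 349.4 K, V/F = 0.23

Adiabatic flash: solve Rachford–Rice at each trial T, then check hF = ψ·hV(T) + (1−ψ)·hL(T).
  T = 347.8 K: K = (2.127, 0.399), RR gives ψ = 0.210, H_out = 6.102 kJ/mol
  T = 390.0 K: K = (3.062, 0.576), RR gives ψ = 0.738, H_out = 27.477 kJ/mol
  T = 368.9 K: K = (2.579, 0.484), RR gives ψ = 0.473, H_out = 16.949 kJ/mol
  T = 358.4 K: K = (2.350, 0.441), RR gives ψ = 0.347, H_out = 11.742 kJ/mol
  T = 353.1 K: K = (2.237, 0.420), RR gives ψ = 0.280, H_out = 8.995 kJ/mol
  T = 350.5 K: K = (2.183, 0.410), RR gives ψ = 0.246, H_out = 7.597 kJ/mol
  T = 349.1 K: K = (2.154, 0.404), RR gives ψ = 0.228, H_out = 6.828 kJ/mol
Linear interpolation between T = 349.1 (H_out = 6.828) and T = 350.5 (H_out = 7.597) on hF = 7.005 gives T ≈ 349.4 K, at which ψ = 0.23.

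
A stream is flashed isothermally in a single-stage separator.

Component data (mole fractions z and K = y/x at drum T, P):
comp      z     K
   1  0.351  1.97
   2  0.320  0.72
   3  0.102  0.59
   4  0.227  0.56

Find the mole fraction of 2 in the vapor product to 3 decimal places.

Material balance + equilibrium reduce to Σ zᵢ(Kᵢ−1)/(1+ψ(Kᵢ−1)) = 0.
Feasibility: ΣzᵢKᵢ = 1.109, Σzᵢ/Kᵢ = 1.201 — both > 1, two phases present.
Newton–Raphson from ψ = 0.5:
  ψ = 0.500: g = -0.0556, g' = -0.283 → ψ = 0.304
  ψ = 0.304: g = 0.0020, g' = -0.308 → ψ = 0.310
Converged at ψ = 0.310.
Compositions from xᵢ = zᵢ/(1+ψ(Kᵢ−1)), yᵢ = Kᵢxᵢ:
  1: x = 0.270, y = 0.532
  2: x = 0.350, y = 0.252
  3: x = 0.117, y = 0.069
  4: x = 0.263, y = 0.147

y_2 = 0.252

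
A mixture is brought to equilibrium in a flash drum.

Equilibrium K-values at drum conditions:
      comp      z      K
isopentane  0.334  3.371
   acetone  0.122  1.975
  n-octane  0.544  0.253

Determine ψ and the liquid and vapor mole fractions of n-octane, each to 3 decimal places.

ψ = 0.326, x_n-octane = 0.719, y_n-octane = 0.182

Let ψ = V/F and solve Σ zᵢ(Kᵢ−1)/(1+ψ(Kᵢ−1)) = 0.
Feasibility: ΣzᵢKᵢ = 1.504, Σzᵢ/Kᵢ = 2.311 — both > 1, two phases present.
Newton iteration, ψ⁰ = 0.5:
  ψ = 0.500: g = -0.2063, g' = -1.219 → ψ = 0.331
  ψ = 0.331: g = -0.0059, g' = -1.192 → ψ = 0.326
Converged at ψ = 0.326.
Compositions from xᵢ = zᵢ/(1+ψ(Kᵢ−1)), yᵢ = Kᵢxᵢ:
  isopentane: x = 0.188, y = 0.635
  acetone: x = 0.093, y = 0.183
  n-octane: x = 0.719, y = 0.182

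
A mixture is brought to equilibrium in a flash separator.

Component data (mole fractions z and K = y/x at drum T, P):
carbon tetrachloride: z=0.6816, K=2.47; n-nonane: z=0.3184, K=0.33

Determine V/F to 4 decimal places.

V/F = 0.8007

Binary case is linear: z₁(K₁−1)(1+V/F(K₂−1)) + z₂(K₂−1)(1+V/F(K₁−1)) = 0
⇒ V/F = [z₁(K₁−1)+z₂(K₂−1)] / [−(K₁−1)(K₂−1)] = 0.78862/0.98490 = 0.8007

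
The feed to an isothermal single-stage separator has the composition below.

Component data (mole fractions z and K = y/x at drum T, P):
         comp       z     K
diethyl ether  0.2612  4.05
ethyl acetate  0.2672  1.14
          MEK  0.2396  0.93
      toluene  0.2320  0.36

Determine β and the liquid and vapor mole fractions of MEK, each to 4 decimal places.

β = 0.7028, x_MEK = 0.2520, y_MEK = 0.2344

Let β = V/F and solve Σ zᵢ(Kᵢ−1)/(1+β(Kᵢ−1)) = 0.
Check two-phase: ΣzᵢKᵢ = 1.6688 > 1 and Σzᵢ/Kᵢ = 1.2010 > 1, so g(0) = 0.6688 > 0 and g(1) = -0.2010 < 0.
Newton iteration, β⁰ = 0.5:
  β = 0.5000: g = 0.11474, g' = -0.5925 → β = 0.6937
  β = 0.6937: g = 0.00514, g' = -0.5633 → β = 0.7028
Converged at β = 0.7028.
Compositions from xᵢ = zᵢ/(1+β(Kᵢ−1)), yᵢ = Kᵢxᵢ:
  diethyl ether: x = 0.0831, y = 0.3365
  ethyl acetate: x = 0.2433, y = 0.2773
  MEK: x = 0.2520, y = 0.2344
  toluene: x = 0.4216, y = 0.1518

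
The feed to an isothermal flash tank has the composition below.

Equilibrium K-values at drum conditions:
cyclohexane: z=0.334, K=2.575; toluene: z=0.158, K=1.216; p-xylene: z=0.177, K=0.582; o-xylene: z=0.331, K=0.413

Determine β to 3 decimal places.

Material balance + equilibrium reduce to Σ zᵢ(Kᵢ−1)/(1+β(Kᵢ−1)) = 0.
Check two-phase: ΣzᵢKᵢ = 1.292 > 1 and Σzᵢ/Kᵢ = 1.365 > 1, so g(0) = 0.292 > 0 and g(1) = -0.365 < 0.
Newton iteration, β⁰ = 0.5:
  β = 0.500: g = -0.0435, g' = -0.543 → β = 0.420
  β = 0.420: g = 0.0003, g' = -0.553 → β = 0.421
Converged at β = 0.421.

β = 0.421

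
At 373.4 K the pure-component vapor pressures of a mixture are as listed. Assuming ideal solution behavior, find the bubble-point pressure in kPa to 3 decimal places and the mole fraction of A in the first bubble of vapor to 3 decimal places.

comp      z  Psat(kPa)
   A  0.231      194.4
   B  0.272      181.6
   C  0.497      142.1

At the bubble point ψ → 0, so ΣzᵢKᵢ = 1 with Kᵢ = Pᵢˢᵃᵗ/P ⇒ P = ΣzᵢPᵢˢᵃᵗ.
P = 0.231·194.4 + 0.272·181.6 + 0.497·142.1 = 164.925 kPa
yᵢ = zᵢPᵢˢᵃᵗ/P ⇒ y_A = 0.231·194.4/164.925 = 0.272

Pbub = 164.925 kPa, y_A = 0.272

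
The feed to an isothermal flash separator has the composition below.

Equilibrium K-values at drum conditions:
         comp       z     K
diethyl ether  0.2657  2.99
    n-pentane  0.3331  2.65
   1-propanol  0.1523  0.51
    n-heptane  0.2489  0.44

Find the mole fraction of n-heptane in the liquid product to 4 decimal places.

x_n-heptane = 0.4987

Let ψ = V/F and solve Σ zᵢ(Kᵢ−1)/(1+ψ(Kᵢ−1)) = 0.
Feasibility: ΣzᵢKᵢ = 1.8643, Σzᵢ/Kᵢ = 1.0789 — both > 1, two phases present.
Iterate (Newton) starting at ψ = 0.5:
  ψ = 0.5000: g = 0.27376, g' = -0.7514 → ψ = 0.8643
  ψ = 0.8643: g = 0.02132, g' = -0.6995 → ψ = 0.8948
  ψ = 0.8948: g = -0.00021, g' = -0.7135 → ψ = 0.8945
Converged at ψ = 0.8945.
Compositions from xᵢ = zᵢ/(1+ψ(Kᵢ−1)), yᵢ = Kᵢxᵢ:
  diethyl ether: x = 0.0956, y = 0.2858
  n-pentane: x = 0.1345, y = 0.3565
  1-propanol: x = 0.2712, y = 0.1383
  n-heptane: x = 0.4987, y = 0.2194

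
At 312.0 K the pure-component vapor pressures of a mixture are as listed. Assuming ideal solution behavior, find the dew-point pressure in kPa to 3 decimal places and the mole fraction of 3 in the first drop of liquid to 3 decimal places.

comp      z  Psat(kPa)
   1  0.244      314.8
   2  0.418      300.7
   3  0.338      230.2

Pdew = 275.219 kPa, x_3 = 0.404

At the dew point ψ → 1, so Σzᵢ/Kᵢ = 1 with Kᵢ = Pᵢˢᵃᵗ/P ⇒ 1/P = Σzᵢ/Pᵢˢᵃᵗ.
1/P = 0.244/314.8 + 0.418/300.7 + 0.338/230.2 = 0.003633 ⇒ P = 275.219 kPa
xᵢ = zᵢP/Pᵢˢᵃᵗ ⇒ x_3 = 0.338·275.219/230.2 = 0.404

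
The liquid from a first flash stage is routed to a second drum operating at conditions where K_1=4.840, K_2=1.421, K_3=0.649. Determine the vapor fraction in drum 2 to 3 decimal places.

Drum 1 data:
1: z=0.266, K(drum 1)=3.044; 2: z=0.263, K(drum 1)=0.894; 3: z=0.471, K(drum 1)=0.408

V/F (drum 2) = 0.735

Drum 1:
Let ψ₁ = V/F and solve Σ zᵢ(Kᵢ−1)/(1+ψ₁(Kᵢ−1)) = 0.
g(0) = ΣzᵢKᵢ − 1 = 0.237 and g(1) = 1 − Σzᵢ/Kᵢ = -0.536, so a root lies in (0, 1).
Newton–Raphson from ψ₁ = 0.46:
  ψ₁ = 0.460: g = -0.1323, g' = -0.610 → ψ₁ = 0.243
  ψ₁ = 0.243: g = 0.0088, g' = -0.724 → ψ₁ = 0.255
Converged at ψ₁ = 0.255.
Drum-1 compositions:
  1: x = 0.175, y = 0.532
  2: x = 0.270, y = 0.242
  3: x = 0.555, y = 0.226
Drum-2 feed = drum-1 liquid: z₂ = (0.1747, 0.2703, 0.5549).
Drum 2:
Rachford–Rice: g(ψ₂) = Σ zᵢ(Kᵢ−1)/(1+ψ₂(Kᵢ−1)) = 0.
Feasibility: ΣzᵢKᵢ = 1.590, Σzᵢ/Kᵢ = 1.081 — both > 1, two phases present.
Iterate (Newton) starting at ψ₂ = 0.5:
  ψ₂ = 0.500: g = 0.0876, g' = -0.435 → ψ₂ = 0.701
  ψ₂ = 0.701: g = 0.0112, g' = -0.338 → ψ₂ = 0.734
  ψ₂ = 0.734: g = 0.0002, g' = -0.329 → ψ₂ = 0.735
Converged at ψ₂ = 0.735.
  1: x = 0.046, y = 0.221
  2: x = 0.206, y = 0.293
  3: x = 0.748, y = 0.485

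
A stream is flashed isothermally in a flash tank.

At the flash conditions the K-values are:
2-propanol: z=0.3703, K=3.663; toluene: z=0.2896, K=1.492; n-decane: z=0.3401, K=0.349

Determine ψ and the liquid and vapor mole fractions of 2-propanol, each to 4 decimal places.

ψ = 0.7505, x_2-propanol = 0.1235, y_2-propanol = 0.4524

Let ψ = V/F and solve Σ zᵢ(Kᵢ−1)/(1+ψ(Kᵢ−1)) = 0.
Feasibility: ΣzᵢKᵢ = 1.9072, Σzᵢ/Kᵢ = 1.2697 — both > 1, two phases present.
Newton iteration, ψ⁰ = 0.57:
  ψ = 0.5700: g = 0.15088, g' = -0.8214 → ψ = 0.7537
  ψ = 0.7537: g = -0.00282, g' = -0.8833 → ψ = 0.7505
Converged at ψ = 0.7505.
Compositions from xᵢ = zᵢ/(1+ψ(Kᵢ−1)), yᵢ = Kᵢxᵢ:
  2-propanol: x = 0.1235, y = 0.4524
  toluene: x = 0.2115, y = 0.3156
  n-decane: x = 0.6650, y = 0.2321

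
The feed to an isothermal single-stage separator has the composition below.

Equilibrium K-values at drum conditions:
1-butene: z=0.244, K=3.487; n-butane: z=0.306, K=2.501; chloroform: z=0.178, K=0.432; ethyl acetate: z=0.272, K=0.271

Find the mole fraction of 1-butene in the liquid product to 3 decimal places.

x_1-butene = 0.100

Material balance + equilibrium reduce to Σ zᵢ(Kᵢ−1)/(1+β(Kᵢ−1)) = 0.
g(0) = ΣzᵢKᵢ − 1 = 0.767 and g(1) = 1 − Σzᵢ/Kᵢ = -0.608, so a root lies in (0, 1).
Newton–Raphson from β = 0.5:
  β = 0.500: g = 0.0796, g' = -0.995 → β = 0.580
Converged at β = 0.580.
Compositions from xᵢ = zᵢ/(1+β(Kᵢ−1)), yᵢ = Kᵢxᵢ:
  1-butene: x = 0.100, y = 0.348
  n-butane: x = 0.164, y = 0.409
  chloroform: x = 0.265, y = 0.115
  ethyl acetate: x = 0.471, y = 0.128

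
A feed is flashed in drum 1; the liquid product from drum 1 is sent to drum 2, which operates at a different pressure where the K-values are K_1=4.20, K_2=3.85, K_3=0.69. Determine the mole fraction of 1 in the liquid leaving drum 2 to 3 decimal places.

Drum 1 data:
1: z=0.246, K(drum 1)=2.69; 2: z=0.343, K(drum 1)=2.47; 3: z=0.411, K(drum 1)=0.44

x_1 (drum 2) = 0.036

Drum 1:
Rachford–Rice: g(ψ₁) = Σ zᵢ(Kᵢ−1)/(1+ψ₁(Kᵢ−1)) = 0.
g(0) = ΣzᵢKᵢ − 1 = 0.690 and g(1) = 1 − Σzᵢ/Kᵢ = -0.164, so a root lies in (0, 1).
Iterate (Newton) starting at ψ₁ = 0.5:
  ψ₁ = 0.500: g = 0.1963, g' = -0.701 → ψ₁ = 0.780
  ψ₁ = 0.780: g = 0.0056, g' = -0.698 → ψ₁ = 0.788
Converged at ψ₁ = 0.788.
Drum-1 compositions:
  1: x = 0.106, y = 0.284
  2: x = 0.159, y = 0.393
  3: x = 0.736, y = 0.324
Drum-2 feed = drum-1 liquid: z₂ = (0.1055, 0.1589, 0.7356).
Drum 2:
Material balance + equilibrium reduce to Σ zᵢ(Kᵢ−1)/(1+ψ₂(Kᵢ−1)) = 0.
g(0) = ΣzᵢKᵢ − 1 = 0.563 and g(1) = 1 − Σzᵢ/Kᵢ = -0.132, so a root lies in (0, 1).
Newton–Raphson from ψ₂ = 0.5:
  ψ₂ = 0.500: g = 0.0468, g' = -0.478 → ψ₂ = 0.598
  ψ₂ = 0.598: g = 0.0035, g' = -0.410 → ψ₂ = 0.606
Converged at ψ₂ = 0.606.
  1: x = 0.036, y = 0.151
  2: x = 0.058, y = 0.224
  3: x = 0.906, y = 0.625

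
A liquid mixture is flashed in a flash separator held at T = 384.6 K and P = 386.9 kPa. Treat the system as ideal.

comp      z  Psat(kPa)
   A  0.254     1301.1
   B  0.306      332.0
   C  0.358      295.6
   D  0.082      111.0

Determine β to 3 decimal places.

Raoult's law: Kᵢ = Pᵢˢᵃᵗ/P = Pᵢˢᵃᵗ/386.9.
  K_A = 1301.1/386.9 = 3.36288, K_B = 332.0/386.9 = 0.85810, K_C = 295.6/386.9 = 0.76402, K_D = 111.0/386.9 = 0.28690
Iterate (Newton) starting at β = 0.5:
  β = 0.500: g = 0.0417, g' = -0.431 → β = 0.597
  β = 0.597: g = 0.0015, g' = -0.405 → β = 0.600
Converged at β = 0.600.

β = 0.600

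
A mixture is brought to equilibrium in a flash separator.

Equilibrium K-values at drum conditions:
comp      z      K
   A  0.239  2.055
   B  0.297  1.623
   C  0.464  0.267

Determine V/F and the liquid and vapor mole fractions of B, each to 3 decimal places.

Material balance + equilibrium reduce to Σ zᵢ(Kᵢ−1)/(1+V/F(Kᵢ−1)) = 0.
g(0) = ΣzᵢKᵢ − 1 = 0.097 and g(1) = 1 − Σzᵢ/Kᵢ = -1.037, so a root lies in (0, 1).
Newton iteration, V/F⁰ = 0.5:
  V/F = 0.500: g = -0.2307, g' = -0.802 → V/F = 0.212
  V/F = 0.212: g = -0.0334, g' = -0.617 → V/F = 0.158
Converged at V/F = 0.158.
Compositions from xᵢ = zᵢ/(1+V/F(Kᵢ−1)), yᵢ = Kᵢxᵢ:
  A: x = 0.205, y = 0.421
  B: x = 0.270, y = 0.439
  C: x = 0.525, y = 0.140

V/F = 0.158, x_B = 0.270, y_B = 0.439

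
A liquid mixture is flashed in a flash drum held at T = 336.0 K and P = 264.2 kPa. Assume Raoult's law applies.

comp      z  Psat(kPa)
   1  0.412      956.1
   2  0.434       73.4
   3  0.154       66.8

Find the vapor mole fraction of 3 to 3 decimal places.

Raoult's law: Kᵢ = Pᵢˢᵃᵗ/P = Pᵢˢᵃᵗ/264.2.
  K_1 = 956.1/264.2 = 3.61885, K_2 = 73.4/264.2 = 0.27782, K_3 = 66.8/264.2 = 0.25284
Newton–Raphson from β = 0.33:
  β = 0.330: g = 0.0146, g' = -1.355 → β = 0.341
Converged at β = 0.341.
Compositions from xᵢ = zᵢ/(1+β(Kᵢ−1)), yᵢ = Kᵢxᵢ:
  1: x = 0.218, y = 0.788
  2: x = 0.576, y = 0.160
  3: x = 0.207, y = 0.052

y_3 = 0.052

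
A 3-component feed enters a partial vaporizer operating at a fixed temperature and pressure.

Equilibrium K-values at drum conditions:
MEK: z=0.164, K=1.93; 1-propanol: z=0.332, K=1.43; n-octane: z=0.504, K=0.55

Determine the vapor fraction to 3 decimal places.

Material balance + equilibrium reduce to Σ zᵢ(Kᵢ−1)/(1+ψ(Kᵢ−1)) = 0.
g(0) = ΣzᵢKᵢ − 1 = 0.068 and g(1) = 1 − Σzᵢ/Kᵢ = -0.234, so a root lies in (0, 1).
Newton–Raphson from ψ = 0.63:
  ψ = 0.630: g = -0.1080, g' = -0.293 → ψ = 0.262
  ψ = 0.262: g = -0.0060, g' = -0.272 → ψ = 0.239
Converged at ψ = 0.239.

ψ = 0.239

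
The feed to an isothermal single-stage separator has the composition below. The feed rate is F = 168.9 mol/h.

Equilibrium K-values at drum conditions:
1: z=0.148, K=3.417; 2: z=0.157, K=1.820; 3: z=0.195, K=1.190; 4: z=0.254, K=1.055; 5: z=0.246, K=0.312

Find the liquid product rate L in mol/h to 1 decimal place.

Let β = V/F and solve Σ zᵢ(Kᵢ−1)/(1+β(Kᵢ−1)) = 0.
Feasibility: ΣzᵢKᵢ = 1.368, Σzᵢ/Kᵢ = 1.323 — both > 1, two phases present.
Newton–Raphson from β = 0.37:
  β = 0.370: g = 0.1089, g' = -0.520 → β = 0.580
  β = 0.580: g = 0.0017, g' = -0.527 → β = 0.583
Converged at β = 0.583.
Then V = β·F = 0.5828·168.9 = 98.4 mol/h and L = F − V = 70.5 mol/h.

L = 70.5 mol/h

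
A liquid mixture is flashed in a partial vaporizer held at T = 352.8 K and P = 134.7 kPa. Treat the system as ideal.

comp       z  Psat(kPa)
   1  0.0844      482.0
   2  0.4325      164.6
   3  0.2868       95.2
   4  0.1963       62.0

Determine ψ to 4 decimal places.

Raoult's law: Kᵢ = Pᵢˢᵃᵗ/P = Pᵢˢᵃᵗ/134.7.
  K_1 = 482.0/134.7 = 3.578322, K_2 = 164.6/134.7 = 1.221975, K_3 = 95.2/134.7 = 0.706756, K_4 = 62.0/134.7 = 0.460282
Material balance + equilibrium reduce to Σ zᵢ(Kᵢ−1)/(1+ψ(Kᵢ−1)) = 0.
Feasibility: ΣzᵢKᵢ = 1.1236, Σzᵢ/Kᵢ = 1.2098 — both > 1, two phases present.
Iterate (Newton) starting at ψ = 0.5:
  ψ = 0.5000: g = -0.06218, g' = -0.2655 → ψ = 0.2658
  ψ = 0.2658: g = 0.00489, g' = -0.3235 → ψ = 0.2809
  ψ = 0.2809: g = 0.00005, g' = -0.3164 → ψ = 0.2810
Converged at ψ = 0.2810.

ψ = 0.2810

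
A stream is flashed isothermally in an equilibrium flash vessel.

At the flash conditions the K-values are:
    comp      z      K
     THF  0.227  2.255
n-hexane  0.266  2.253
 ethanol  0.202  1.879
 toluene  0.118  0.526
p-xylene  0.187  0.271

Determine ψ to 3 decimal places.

ψ = 0.795

Rachford–Rice: g(ψ) = Σ zᵢ(Kᵢ−1)/(1+ψ(Kᵢ−1)) = 0.
g(0) = ΣzᵢKᵢ − 1 = 0.603 and g(1) = 1 − Σzᵢ/Kᵢ = -0.241, so a root lies in (0, 1).
Newton iteration, ψ⁰ = 0.52:
  ψ = 0.520: g = 0.2023, g' = -0.662 → ψ = 0.826
  ψ = 0.826: g = -0.0276, g' = -0.938 → ψ = 0.796
  ψ = 0.796: g = -0.0009, g' = -0.881 → ψ = 0.795
Converged at ψ = 0.795.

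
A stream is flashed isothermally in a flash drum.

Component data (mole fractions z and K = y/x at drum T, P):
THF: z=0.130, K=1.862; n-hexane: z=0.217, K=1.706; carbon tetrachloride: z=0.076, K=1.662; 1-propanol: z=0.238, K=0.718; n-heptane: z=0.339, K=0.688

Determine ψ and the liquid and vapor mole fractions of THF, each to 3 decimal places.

ψ = 0.635, x_THF = 0.084, y_THF = 0.156

Material balance + equilibrium reduce to Σ zᵢ(Kᵢ−1)/(1+ψ(Kᵢ−1)) = 0.
g(0) = ΣzᵢKᵢ − 1 = 0.143 and g(1) = 1 − Σzᵢ/Kᵢ = -0.067, so a root lies in (0, 1).
Newton–Raphson from ψ = 0.36:
  ψ = 0.360: g = 0.0545, g' = -0.212 → ψ = 0.617
  ψ = 0.617: g = 0.0034, g' = -0.189 → ψ = 0.635
Converged at ψ = 0.635.
Compositions from xᵢ = zᵢ/(1+ψ(Kᵢ−1)), yᵢ = Kᵢxᵢ:
  THF: x = 0.084, y = 0.156
  n-hexane: x = 0.150, y = 0.256
  carbon tetrachloride: x = 0.054, y = 0.089
  1-propanol: x = 0.290, y = 0.208
  n-heptane: x = 0.423, y = 0.291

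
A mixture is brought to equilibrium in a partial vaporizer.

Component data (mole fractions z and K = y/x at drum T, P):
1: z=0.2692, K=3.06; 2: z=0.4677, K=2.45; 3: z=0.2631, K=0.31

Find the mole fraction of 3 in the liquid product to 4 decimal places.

Rachford–Rice: g(ψ) = Σ zᵢ(Kᵢ−1)/(1+ψ(Kᵢ−1)) = 0.
Check two-phase: ΣzᵢKᵢ = 2.0512 > 1 and Σzᵢ/Kᵢ = 1.1276 > 1, so g(0) = 1.0512 > 0 and g(1) = -0.1276 < 0.
Iterate (Newton) starting at ψ = 0.51:
  ψ = 0.5100: g = 0.38019, g' = -0.8949 → ψ = 0.9349
  ψ = 0.9349: g = -0.03400, g' = -1.3049 → ψ = 0.9088
  ψ = 0.9088: g = -0.00111, g' = -1.2222 → ψ = 0.9079
Converged at ψ = 0.9079.
Compositions from xᵢ = zᵢ/(1+ψ(Kᵢ−1)), yᵢ = Kᵢxᵢ:
  1: x = 0.0938, y = 0.2870
  2: x = 0.2019, y = 0.4947
  3: x = 0.7043, y = 0.2183

x_3 = 0.7043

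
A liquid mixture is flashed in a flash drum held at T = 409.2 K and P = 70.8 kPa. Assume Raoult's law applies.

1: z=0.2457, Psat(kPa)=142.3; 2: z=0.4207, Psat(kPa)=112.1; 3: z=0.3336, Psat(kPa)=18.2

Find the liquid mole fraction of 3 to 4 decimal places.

Raoult's law: Kᵢ = Pᵢˢᵃᵗ/P = Pᵢˢᵃᵗ/70.8.
  K_1 = 142.3/70.8 = 2.009887, K_2 = 112.1/70.8 = 1.583333, K_3 = 18.2/70.8 = 0.257062
Rachford–Rice: g(β) = Σ zᵢ(Kᵢ−1)/(1+β(Kᵢ−1)) = 0.
Feasibility: ΣzᵢKᵢ = 1.2457, Σzᵢ/Kᵢ = 1.6857 — both > 1, two phases present.
Newton iteration, β⁰ = 0.63:
  β = 0.6300: g = -0.13481, g' = -0.8209 → β = 0.4658
  β = 0.4658: g = -0.01726, g' = -0.6350 → β = 0.4386
  β = 0.4386: g = -0.00026, g' = -0.6163 → β = 0.4382
Converged at β = 0.4382.
Compositions from xᵢ = zᵢ/(1+β(Kᵢ−1)), yᵢ = Kᵢxᵢ:
  1: x = 0.1703, y = 0.3423
  2: x = 0.3351, y = 0.5305
  3: x = 0.4946, y = 0.1271

x_3 = 0.4946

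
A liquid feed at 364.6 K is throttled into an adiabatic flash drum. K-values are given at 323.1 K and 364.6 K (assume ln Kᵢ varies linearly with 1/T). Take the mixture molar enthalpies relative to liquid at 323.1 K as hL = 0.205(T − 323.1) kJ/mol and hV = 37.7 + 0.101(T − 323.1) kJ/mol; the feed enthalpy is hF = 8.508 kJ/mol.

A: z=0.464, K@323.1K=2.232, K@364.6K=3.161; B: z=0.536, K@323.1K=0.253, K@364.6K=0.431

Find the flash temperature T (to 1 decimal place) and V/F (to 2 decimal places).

Adiabatic flash: solve Rachford–Rice at each trial T, then check hF = ψ·hV(T) + (1−ψ)·hL(T).
  T = 323.1 K: K = (2.232, 0.253), RR gives ψ = 0.186, H_out = 7.015 kJ/mol
  T = 364.6 K: K = (3.161, 0.431), RR gives ψ = 0.567, H_out = 27.451 kJ/mol
  T = 343.9 K: K = (2.685, 0.336), RR gives ψ = 0.381, H_out = 17.787 kJ/mol
  T = 333.5 K: K = (2.455, 0.293), RR gives ψ = 0.288, H_out = 12.669 kJ/mol
  T = 328.3 K: K = (2.343, 0.272), RR gives ψ = 0.239, H_out = 9.932 kJ/mol
  T = 325.7 K: K = (2.287, 0.263), RR gives ψ = 0.213, H_out = 8.499 kJ/mol
  T = 327.0 K: K = (2.315, 0.268), RR gives ψ = 0.226, H_out = 9.222 kJ/mol
Linear interpolation between T = 325.7 (H_out = 8.499) and T = 327.0 (H_out = 9.222) on hF = 8.508 gives T ≈ 325.7 K, at which ψ = 0.21.

T = 325.7 K, V/F = 0.21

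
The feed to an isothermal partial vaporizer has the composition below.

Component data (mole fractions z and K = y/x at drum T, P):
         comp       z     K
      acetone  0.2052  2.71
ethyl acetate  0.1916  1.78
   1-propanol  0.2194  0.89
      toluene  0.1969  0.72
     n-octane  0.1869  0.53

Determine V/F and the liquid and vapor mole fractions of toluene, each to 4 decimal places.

Rachford–Rice: g(V/F) = Σ zᵢ(Kᵢ−1)/(1+V/F(Kᵢ−1)) = 0.
Feasibility: ΣzᵢKᵢ = 1.3332, Σzᵢ/Kᵢ = 1.0560 — both > 1, two phases present.
Newton iteration, V/F⁰ = 0.65:
  V/F = 0.6500: g = 0.04548, g' = -0.2977 → V/F = 0.8028
  V/F = 0.8028: g = 0.00113, g' = -0.2860 → V/F = 0.8067
Converged at V/F = 0.8067.
Compositions from xᵢ = zᵢ/(1+V/F(Kᵢ−1)), yᵢ = Kᵢxᵢ:
  acetone: x = 0.0862, y = 0.2337
  ethyl acetate: x = 0.1176, y = 0.2093
  1-propanol: x = 0.2408, y = 0.2143
  toluene: x = 0.2544, y = 0.1831
  n-octane: x = 0.3010, y = 0.1596

V/F = 0.8067, x_toluene = 0.2544, y_toluene = 0.1831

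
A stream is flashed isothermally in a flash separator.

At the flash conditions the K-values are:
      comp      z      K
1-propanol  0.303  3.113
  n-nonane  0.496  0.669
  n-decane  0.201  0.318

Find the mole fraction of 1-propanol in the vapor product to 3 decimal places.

Material balance + equilibrium reduce to Σ zᵢ(Kᵢ−1)/(1+ψ(Kᵢ−1)) = 0.
g(0) = ΣzᵢKᵢ − 1 = 0.339 and g(1) = 1 − Σzᵢ/Kᵢ = -0.471, so a root lies in (0, 1).
Iterate (Newton) starting at ψ = 0.5:
  ψ = 0.500: g = -0.0934, g' = -0.613 → ψ = 0.348
  ψ = 0.348: g = 0.0039, g' = -0.680 → ψ = 0.353
Converged at ψ = 0.353.
Compositions from xᵢ = zᵢ/(1+ψ(Kᵢ−1)), yᵢ = Kᵢxᵢ:
  1-propanol: x = 0.173, y = 0.540
  n-nonane: x = 0.562, y = 0.376
  n-decane: x = 0.265, y = 0.084

y_1-propanol = 0.540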